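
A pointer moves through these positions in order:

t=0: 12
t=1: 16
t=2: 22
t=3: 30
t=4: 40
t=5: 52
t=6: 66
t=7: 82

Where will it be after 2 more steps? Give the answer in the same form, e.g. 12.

Successive displacements: +4, +6, +8, +10, +12, +14, +16 — each changes by +2.
step 8: 82 + 18 → 100
step 9: 100 + 20 → 120

120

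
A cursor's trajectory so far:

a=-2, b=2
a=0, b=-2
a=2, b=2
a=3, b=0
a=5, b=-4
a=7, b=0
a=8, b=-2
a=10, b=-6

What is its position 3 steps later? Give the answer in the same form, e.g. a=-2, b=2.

Differencing gives (+2, -4), (+2, +4), (+1, -2), (+2, -4), (+2, +4), (+1, -2), (+2, -4). This is the pattern (+2, -4), (+2, +4), (+1, -2) repeated.
step 8: apply (+2, +4) → a=12, b=-2
step 9: apply (+1, -2) → a=13, b=-4
step 10: apply (+2, -4) → a=15, b=-8

a=15, b=-8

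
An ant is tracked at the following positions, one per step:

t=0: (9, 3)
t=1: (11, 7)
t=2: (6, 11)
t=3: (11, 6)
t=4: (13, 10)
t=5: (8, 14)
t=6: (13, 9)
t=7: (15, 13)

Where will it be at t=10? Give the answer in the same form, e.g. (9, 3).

Step-to-step displacements: (+2, +4), (-5, +4), (+5, -5), (+2, +4), (-5, +4), (+5, -5), (+2, +4) — a repeating cycle of length 3.
step 8: apply (-5, +4) → (10, 17)
step 9: apply (+5, -5) → (15, 12)
step 10: apply (+2, +4) → (17, 16)

(17, 16)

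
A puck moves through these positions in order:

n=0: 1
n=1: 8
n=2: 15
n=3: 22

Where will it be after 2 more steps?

36

Each step adds +7 to the position.
step 4: 22 + 7 → 29
step 5: 29 + 7 → 36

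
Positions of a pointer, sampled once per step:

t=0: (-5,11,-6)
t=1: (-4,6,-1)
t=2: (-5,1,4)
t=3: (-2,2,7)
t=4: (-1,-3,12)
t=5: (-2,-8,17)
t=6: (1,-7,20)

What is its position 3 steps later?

Differencing gives (+1,-5,+5), (-1,-5,+5), (+3,+1,+3), (+1,-5,+5), (-1,-5,+5), (+3,+1,+3). This is the pattern (+1,-5,+5), (-1,-5,+5), (+3,+1,+3) repeated.
step 7: apply (+1,-5,+5) → (2,-12,25)
step 8: apply (-1,-5,+5) → (1,-17,30)
step 9: apply (+3,+1,+3) → (4,-16,33)

(4,-16,33)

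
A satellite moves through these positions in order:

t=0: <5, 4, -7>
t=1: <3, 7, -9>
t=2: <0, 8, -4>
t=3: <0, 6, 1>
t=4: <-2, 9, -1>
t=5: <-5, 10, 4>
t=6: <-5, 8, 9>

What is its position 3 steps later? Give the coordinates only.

<-10, 10, 17>

The moves between consecutive positions are <-2, +3, -2>, <-3, +1, +5>, <+0, -2, +5>, <-2, +3, -2>, <-3, +1, +5>, <+0, -2, +5>; they repeat the 3-cycle [<-2, +3, -2>, <-3, +1, +5>, <+0, -2, +5>].
step 7: apply <-2, +3, -2> → <-7, 11, 7>
step 8: apply <-3, +1, +5> → <-10, 12, 12>
step 9: apply <+0, -2, +5> → <-10, 10, 17>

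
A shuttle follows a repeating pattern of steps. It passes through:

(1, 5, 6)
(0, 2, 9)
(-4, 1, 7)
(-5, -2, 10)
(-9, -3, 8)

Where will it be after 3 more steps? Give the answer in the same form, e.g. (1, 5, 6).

Step-to-step displacements: (-1, -3, +3), (-4, -1, -2), (-1, -3, +3), (-4, -1, -2) — a repeating cycle of length 2.
step 5: apply (-1, -3, +3) → (-10, -6, 11)
step 6: apply (-4, -1, -2) → (-14, -7, 9)
step 7: apply (-1, -3, +3) → (-15, -10, 12)

(-15, -10, 12)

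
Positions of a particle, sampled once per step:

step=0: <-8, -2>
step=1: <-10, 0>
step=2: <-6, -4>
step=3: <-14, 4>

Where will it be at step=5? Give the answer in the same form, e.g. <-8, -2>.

<-30, 20>

Step-to-step displacements: <-2, +2>, <+4, -4>, <-8, +8>; each is -2× the previous.
step 4: <-14, 4> + <+16, -16> → <2, -12>
step 5: <2, -12> + <-32, +32> → <-30, 20>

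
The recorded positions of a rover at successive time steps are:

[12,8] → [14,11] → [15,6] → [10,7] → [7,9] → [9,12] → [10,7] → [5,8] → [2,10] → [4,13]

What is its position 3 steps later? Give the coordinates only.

[-3,11]

Step-to-step displacements: [+2,+3], [+1,-5], [-5,+1], [-3,+2], [+2,+3], [+1,-5], [-5,+1], [-3,+2], [+2,+3] — a repeating cycle of length 4.
step 10: apply [+1,-5] → [5,8]
step 11: apply [-5,+1] → [0,9]
step 12: apply [-3,+2] → [-3,11]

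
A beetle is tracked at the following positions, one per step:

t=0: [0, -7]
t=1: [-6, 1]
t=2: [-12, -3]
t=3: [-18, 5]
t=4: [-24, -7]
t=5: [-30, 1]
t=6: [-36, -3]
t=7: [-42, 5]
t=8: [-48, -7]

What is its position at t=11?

First: linear, -6 per step → -66 at step 11.
Second: cycles through -7, 1, -3, 5 every 4 steps. Step 11 lands at position 3 of the cycle → 5.

[-66, 5]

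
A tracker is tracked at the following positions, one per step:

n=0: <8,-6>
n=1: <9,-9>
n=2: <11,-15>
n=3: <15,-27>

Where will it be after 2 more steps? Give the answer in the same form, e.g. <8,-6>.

Step-to-step displacements: <+1,-3>, <+2,-6>, <+4,-12>; each is 2× the previous.
step 4: <15,-27> + <+8,-24> → <23,-51>
step 5: <23,-51> + <+16,-48> → <39,-99>

<39,-99>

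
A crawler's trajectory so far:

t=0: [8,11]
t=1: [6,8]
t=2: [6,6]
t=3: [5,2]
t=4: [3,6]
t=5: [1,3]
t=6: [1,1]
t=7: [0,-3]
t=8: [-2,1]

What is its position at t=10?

[-4,-4]

Step-to-step displacements: [-2,-3], [+0,-2], [-1,-4], [-2,+4], [-2,-3], [+0,-2], [-1,-4], [-2,+4] — a repeating cycle of length 4.
step 9: apply [-2,-3] → [-4,-2]
step 10: apply [+0,-2] → [-4,-4]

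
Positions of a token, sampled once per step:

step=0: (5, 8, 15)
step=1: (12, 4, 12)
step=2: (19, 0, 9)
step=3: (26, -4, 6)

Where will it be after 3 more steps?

(47, -16, -3)

The position changes by (+7, -4, -3) every step.
step 4: (26, -4, 6) + (+7, -4, -3) → (33, -8, 3)
step 5: (33, -8, 3) + (+7, -4, -3) → (40, -12, 0)
step 6: (40, -12, 0) + (+7, -4, -3) → (47, -16, -3)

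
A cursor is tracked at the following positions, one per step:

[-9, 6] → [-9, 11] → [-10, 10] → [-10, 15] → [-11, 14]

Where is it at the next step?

Differencing gives [+0, +5], [-1, -1], [+0, +5], [-1, -1]. This is the pattern [+0, +5], [-1, -1] repeated.
step 5: apply [+0, +5] → [-11, 19]

[-11, 19]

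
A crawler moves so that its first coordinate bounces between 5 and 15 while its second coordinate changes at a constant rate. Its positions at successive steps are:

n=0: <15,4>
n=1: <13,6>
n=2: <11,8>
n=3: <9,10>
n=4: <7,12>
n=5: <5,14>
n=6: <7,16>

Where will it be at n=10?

<15,24>

The first coordinate reflects between 5 and 15, moving 2 per step.
  step 7: 7 → 9
  step 8: 9 → 11
  step 9: 11 → 13
  step 10: 13 → 15
The second coordinate changes by +2 each step: at step 10 it is 24.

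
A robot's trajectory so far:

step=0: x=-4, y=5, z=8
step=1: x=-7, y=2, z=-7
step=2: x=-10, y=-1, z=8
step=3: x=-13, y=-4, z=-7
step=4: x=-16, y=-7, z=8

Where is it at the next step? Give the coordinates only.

X: linear, -3 per step → -19 at step 5.
Y: linear, -3 per step → -10 at step 5.
Z: cycles through 8, -7 every 2 steps. Step 5 lands at position 1 of the cycle → -7.

x=-19, y=-10, z=-7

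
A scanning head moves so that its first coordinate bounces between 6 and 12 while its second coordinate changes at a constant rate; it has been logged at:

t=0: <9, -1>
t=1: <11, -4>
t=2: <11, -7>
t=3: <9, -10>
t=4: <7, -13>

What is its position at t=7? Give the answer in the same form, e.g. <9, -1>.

The first coordinate travels 2 per step and bounces off the walls at 6 and 12.
  step 5: 7 → 7
  step 6: 7 → 9
  step 7: 9 → 11
The second coordinate changes by -3 each step: at step 7 it is -22.

<11, -22>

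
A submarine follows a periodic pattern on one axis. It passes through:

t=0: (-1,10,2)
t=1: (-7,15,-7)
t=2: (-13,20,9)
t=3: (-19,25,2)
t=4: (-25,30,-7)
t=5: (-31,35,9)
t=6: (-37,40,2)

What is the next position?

First: linear, -6 per step → -43 at step 7.
Second: linear, +5 per step → 45 at step 7.
Third: cycles through 2, -7, 9 every 3 steps. Step 7 lands at position 1 of the cycle → -7.

(-43,45,-7)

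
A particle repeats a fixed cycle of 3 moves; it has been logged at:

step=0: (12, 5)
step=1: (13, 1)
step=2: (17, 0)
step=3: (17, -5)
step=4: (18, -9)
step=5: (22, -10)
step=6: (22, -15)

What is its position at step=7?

The moves between consecutive positions are (+1, -4), (+4, -1), (+0, -5), (+1, -4), (+4, -1), (+0, -5); they repeat the 3-cycle [(+1, -4), (+4, -1), (+0, -5)].
step 7: apply (+1, -4) → (23, -19)

(23, -19)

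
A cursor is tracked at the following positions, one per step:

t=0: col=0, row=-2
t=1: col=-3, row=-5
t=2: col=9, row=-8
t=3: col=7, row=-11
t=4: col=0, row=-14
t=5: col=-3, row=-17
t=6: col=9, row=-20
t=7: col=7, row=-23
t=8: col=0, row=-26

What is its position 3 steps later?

The col coordinate repeats the cycle [0, -3, 9, 7] with period 4; step 11 mod 4 = 3, giving 7.
The row coordinate changes by -3 each step, so at step 11 it is -2 + 11·(-3) = -35.

col=7, row=-35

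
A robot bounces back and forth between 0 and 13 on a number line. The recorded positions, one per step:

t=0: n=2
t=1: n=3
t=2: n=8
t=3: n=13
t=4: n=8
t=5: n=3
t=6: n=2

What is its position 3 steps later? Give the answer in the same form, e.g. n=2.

The value reflects between 0 and 13, moving 5 per step.
  step 7: 2 → 7
  step 8: 7 → 12
  step 9: 12 → 9

n=9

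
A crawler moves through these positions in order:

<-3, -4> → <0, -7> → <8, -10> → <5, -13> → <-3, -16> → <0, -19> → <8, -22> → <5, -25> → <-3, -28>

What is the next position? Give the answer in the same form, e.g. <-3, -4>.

First: cycles through -3, 0, 8, 5 every 4 steps. Step 9 lands at position 1 of the cycle → 0.
Second: linear, -3 per step → -31 at step 9.

<0, -31>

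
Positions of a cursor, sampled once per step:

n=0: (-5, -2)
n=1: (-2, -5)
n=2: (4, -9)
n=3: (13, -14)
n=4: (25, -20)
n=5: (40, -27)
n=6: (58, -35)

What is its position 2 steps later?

(103, -54)

Successive displacements: (+3, -3), (+6, -4), (+9, -5), (+12, -6), (+15, -7), (+18, -8) — each changes by (+3, -1).
step 7: (58, -35) + (+21, -9) → (79, -44)
step 8: (79, -44) + (+24, -10) → (103, -54)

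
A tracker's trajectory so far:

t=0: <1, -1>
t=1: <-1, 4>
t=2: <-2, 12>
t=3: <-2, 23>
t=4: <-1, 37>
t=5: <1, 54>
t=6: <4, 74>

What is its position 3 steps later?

Taking differences between consecutive positions: <-2, +5>, <-1, +8>, <+0, +11>, <+1, +14>, <+2, +17>, <+3, +20>. These grow by <+1, +3> each step.
step 7: <4, 74> + <+4, +23> → <8, 97>
step 8: <8, 97> + <+5, +26> → <13, 123>
step 9: <13, 123> + <+6, +29> → <19, 152>

<19, 152>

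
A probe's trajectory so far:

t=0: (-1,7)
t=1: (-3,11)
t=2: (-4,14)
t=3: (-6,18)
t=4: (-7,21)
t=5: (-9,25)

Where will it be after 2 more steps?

Step-to-step displacements: (-2,+4), (-1,+3), (-2,+4), (-1,+3), (-2,+4) — a repeating cycle of length 2.
step 6: apply (-1,+3) → (-10,28)
step 7: apply (-2,+4) → (-12,32)

(-12,32)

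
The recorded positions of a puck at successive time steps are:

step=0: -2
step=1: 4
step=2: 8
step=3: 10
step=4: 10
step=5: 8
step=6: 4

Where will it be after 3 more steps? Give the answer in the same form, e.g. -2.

-20

Taking differences between consecutive positions: +6, +4, +2, +0, -2, -4. These grow by -2 each step.
step 7: 4 − 6 → -2
step 8: -2 − 8 → -10
step 9: -10 − 10 → -20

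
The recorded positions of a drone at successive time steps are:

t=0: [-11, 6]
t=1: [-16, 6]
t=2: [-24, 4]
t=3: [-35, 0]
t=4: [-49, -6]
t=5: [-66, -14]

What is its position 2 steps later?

[-109, -36]

Taking differences between consecutive positions: [-5, +0], [-8, -2], [-11, -4], [-14, -6], [-17, -8]. These grow by [-3, -2] each step.
step 6: [-66, -14] + [-20, -10] → [-86, -24]
step 7: [-86, -24] + [-23, -12] → [-109, -36]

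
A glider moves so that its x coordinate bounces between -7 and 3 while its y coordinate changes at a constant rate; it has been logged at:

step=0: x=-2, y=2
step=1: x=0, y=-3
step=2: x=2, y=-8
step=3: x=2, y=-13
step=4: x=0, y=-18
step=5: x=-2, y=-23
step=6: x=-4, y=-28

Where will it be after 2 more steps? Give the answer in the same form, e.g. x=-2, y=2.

The x coordinate travels 2 per step and bounces off the walls at -7 and 3.
  step 7: -4 → -6
  step 8: -6 → -6
The y coordinate changes by -5 each step: at step 8 it is -38.

x=-6, y=-38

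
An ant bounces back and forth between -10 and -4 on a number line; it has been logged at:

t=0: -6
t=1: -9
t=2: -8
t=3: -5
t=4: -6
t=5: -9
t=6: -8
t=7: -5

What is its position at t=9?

-9

The value reflects between -10 and -4, moving 3 per step.
  step 8: -5 → -6
  step 9: -6 → -9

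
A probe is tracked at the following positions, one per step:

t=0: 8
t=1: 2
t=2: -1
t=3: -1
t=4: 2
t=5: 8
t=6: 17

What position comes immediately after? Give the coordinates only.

29

Taking differences between consecutive positions: -6, -3, +0, +3, +6, +9. These grow by +3 each step.
step 7: 17 + 12 → 29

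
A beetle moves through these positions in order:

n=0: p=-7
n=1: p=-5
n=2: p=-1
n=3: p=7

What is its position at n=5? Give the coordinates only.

The jumps are +2, +4, +8 — a geometric progression with ratio 2.
step 4: 7 + 16 → p=23
step 5: 23 + 32 → p=55

p=55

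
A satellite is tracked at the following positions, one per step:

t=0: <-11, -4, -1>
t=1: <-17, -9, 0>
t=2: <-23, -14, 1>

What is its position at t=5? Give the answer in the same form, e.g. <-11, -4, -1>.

<-41, -29, 4>

Each step adds <-6, -5, +1> to the position.
step 3: <-23, -14, 1> + <-6, -5, +1> → <-29, -19, 2>
step 4: <-29, -19, 2> + <-6, -5, +1> → <-35, -24, 3>
step 5: <-35, -24, 3> + <-6, -5, +1> → <-41, -29, 4>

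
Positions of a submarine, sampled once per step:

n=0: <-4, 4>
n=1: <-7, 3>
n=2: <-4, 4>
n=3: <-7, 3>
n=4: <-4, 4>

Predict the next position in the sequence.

Step-to-step displacements: <-3, -1>, <+3, +1>, <-3, -1>, <+3, +1>; each is -1× the previous.
step 5: <-4, 4> + <-3, -1> → <-7, 3>

<-7, 3>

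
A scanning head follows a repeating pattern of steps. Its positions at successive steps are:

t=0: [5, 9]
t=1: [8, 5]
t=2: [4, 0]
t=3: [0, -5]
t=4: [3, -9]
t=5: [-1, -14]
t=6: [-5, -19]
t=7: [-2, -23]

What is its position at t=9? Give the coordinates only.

[-10, -33]

The moves between consecutive positions are [+3, -4], [-4, -5], [-4, -5], [+3, -4], [-4, -5], [-4, -5], [+3, -4]; they repeat the 3-cycle [[+3, -4], [-4, -5], [-4, -5]].
step 8: apply [-4, -5] → [-6, -28]
step 9: apply [-4, -5] → [-10, -33]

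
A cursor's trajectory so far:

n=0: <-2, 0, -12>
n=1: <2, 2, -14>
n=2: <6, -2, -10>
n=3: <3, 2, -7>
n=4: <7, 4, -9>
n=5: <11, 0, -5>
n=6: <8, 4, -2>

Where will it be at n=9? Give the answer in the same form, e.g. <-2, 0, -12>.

Differencing gives <+4, +2, -2>, <+4, -4, +4>, <-3, +4, +3>, <+4, +2, -2>, <+4, -4, +4>, <-3, +4, +3>. This is the pattern <+4, +2, -2>, <+4, -4, +4>, <-3, +4, +3> repeated.
step 7: apply <+4, +2, -2> → <12, 6, -4>
step 8: apply <+4, -4, +4> → <16, 2, 0>
step 9: apply <-3, +4, +3> → <13, 6, 3>

<13, 6, 3>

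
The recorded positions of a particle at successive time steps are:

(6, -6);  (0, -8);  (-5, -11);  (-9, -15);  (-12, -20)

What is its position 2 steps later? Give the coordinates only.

First differences are (-6, -2), (-5, -3), (-4, -4), (-3, -5); their common second difference is (+1, -1) (constant acceleration).
step 5: (-12, -20) + (-2, -6) → (-14, -26)
step 6: (-14, -26) + (-1, -7) → (-15, -33)

(-15, -33)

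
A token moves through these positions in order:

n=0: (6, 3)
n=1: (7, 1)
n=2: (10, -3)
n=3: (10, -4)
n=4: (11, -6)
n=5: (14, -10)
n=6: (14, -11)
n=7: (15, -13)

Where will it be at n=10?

Differencing gives (+1, -2), (+3, -4), (+0, -1), (+1, -2), (+3, -4), (+0, -1), (+1, -2). This is the pattern (+1, -2), (+3, -4), (+0, -1) repeated.
step 8: apply (+3, -4) → (18, -17)
step 9: apply (+0, -1) → (18, -18)
step 10: apply (+1, -2) → (19, -20)

(19, -20)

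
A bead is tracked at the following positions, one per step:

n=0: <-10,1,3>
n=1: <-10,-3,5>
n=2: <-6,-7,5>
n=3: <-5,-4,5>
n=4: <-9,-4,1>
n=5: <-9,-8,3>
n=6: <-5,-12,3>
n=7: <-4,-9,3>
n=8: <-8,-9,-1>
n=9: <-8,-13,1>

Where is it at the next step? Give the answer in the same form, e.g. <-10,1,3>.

The moves between consecutive positions are <+0,-4,+2>, <+4,-4,+0>, <+1,+3,+0>, <-4,+0,-4>, <+0,-4,+2>, <+4,-4,+0>, <+1,+3,+0>, <-4,+0,-4>, <+0,-4,+2>; they repeat the 4-cycle [<+0,-4,+2>, <+4,-4,+0>, <+1,+3,+0>, <-4,+0,-4>].
step 10: apply <+4,-4,+0> → <-4,-17,1>

<-4,-17,1>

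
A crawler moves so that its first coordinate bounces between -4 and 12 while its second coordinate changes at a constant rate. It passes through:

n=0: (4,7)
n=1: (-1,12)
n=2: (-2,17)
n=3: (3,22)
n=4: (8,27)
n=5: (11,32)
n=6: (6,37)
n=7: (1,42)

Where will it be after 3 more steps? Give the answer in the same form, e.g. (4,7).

The first coordinate travels 5 per step and bounces off the walls at -4 and 12.
  step 8: 1 → -4
  step 9: -4 → 1
  step 10: 1 → 6
The second coordinate changes by +5 each step: at step 10 it is 57.

(6,57)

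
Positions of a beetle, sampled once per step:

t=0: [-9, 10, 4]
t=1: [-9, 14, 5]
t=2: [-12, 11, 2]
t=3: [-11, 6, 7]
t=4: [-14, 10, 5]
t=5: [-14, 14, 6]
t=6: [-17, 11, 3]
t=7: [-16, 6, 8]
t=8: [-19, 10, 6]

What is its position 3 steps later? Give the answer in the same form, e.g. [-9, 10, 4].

Step-to-step displacements: [+0, +4, +1], [-3, -3, -3], [+1, -5, +5], [-3, +4, -2], [+0, +4, +1], [-3, -3, -3], [+1, -5, +5], [-3, +4, -2] — a repeating cycle of length 4.
step 9: apply [+0, +4, +1] → [-19, 14, 7]
step 10: apply [-3, -3, -3] → [-22, 11, 4]
step 11: apply [+1, -5, +5] → [-21, 6, 9]

[-21, 6, 9]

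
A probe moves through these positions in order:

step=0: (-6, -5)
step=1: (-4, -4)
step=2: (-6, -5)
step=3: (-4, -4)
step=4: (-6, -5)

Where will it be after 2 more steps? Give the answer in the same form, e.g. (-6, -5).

(-6, -5)

Consecutive displacements (+2, +1), (-2, -1), (+2, +1), (-2, -1) scale by a factor of -1 each step.
step 5: (-6, -5) + (+2, +1) → (-4, -4)
step 6: (-4, -4) + (-2, -1) → (-6, -5)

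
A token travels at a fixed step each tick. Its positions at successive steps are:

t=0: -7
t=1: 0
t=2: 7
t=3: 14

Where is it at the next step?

21

The position changes by +7 every step.
step 4: 14 + 7 → 21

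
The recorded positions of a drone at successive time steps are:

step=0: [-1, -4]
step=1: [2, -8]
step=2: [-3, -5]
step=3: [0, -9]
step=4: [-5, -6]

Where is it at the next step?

[-2, -10]

Differencing gives [+3, -4], [-5, +3], [+3, -4], [-5, +3]. This is the pattern [+3, -4], [-5, +3] repeated.
step 5: apply [+3, -4] → [-2, -10]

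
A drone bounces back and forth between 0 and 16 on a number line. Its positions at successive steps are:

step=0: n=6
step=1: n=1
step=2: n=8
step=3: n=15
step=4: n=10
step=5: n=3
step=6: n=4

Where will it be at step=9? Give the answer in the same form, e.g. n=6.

The value reflects between 0 and 16, moving 7 per step.
  step 7: 4 → 11
  step 8: 11 → 14
  step 9: 14 → 7

n=7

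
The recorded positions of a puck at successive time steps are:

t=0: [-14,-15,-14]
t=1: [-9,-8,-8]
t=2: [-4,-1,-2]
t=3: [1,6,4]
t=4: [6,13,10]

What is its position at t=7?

[21,34,28]

Constant displacement of [+5,+7,+6] per step.
step 5: [6,13,10] + [+5,+7,+6] → [11,20,16]
step 6: [11,20,16] + [+5,+7,+6] → [16,27,22]
step 7: [16,27,22] + [+5,+7,+6] → [21,34,28]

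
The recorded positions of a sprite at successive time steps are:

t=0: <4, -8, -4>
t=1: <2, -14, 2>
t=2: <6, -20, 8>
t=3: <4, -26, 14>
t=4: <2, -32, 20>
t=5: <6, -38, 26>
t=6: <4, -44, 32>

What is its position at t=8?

<6, -56, 44>

First: cycles through 4, 2, 6 every 3 steps. Step 8 lands at position 2 of the cycle → 6.
Second: linear, -6 per step → -56 at step 8.
Third: linear, +6 per step → 44 at step 8.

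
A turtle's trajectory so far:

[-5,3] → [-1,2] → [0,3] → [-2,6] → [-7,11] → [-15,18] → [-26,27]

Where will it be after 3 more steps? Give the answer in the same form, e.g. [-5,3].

Successive displacements: [+4,-1], [+1,+1], [-2,+3], [-5,+5], [-8,+7], [-11,+9] — each changes by [-3,+2].
step 7: [-26,27] + [-14,+11] → [-40,38]
step 8: [-40,38] + [-17,+13] → [-57,51]
step 9: [-57,51] + [-20,+15] → [-77,66]

[-77,66]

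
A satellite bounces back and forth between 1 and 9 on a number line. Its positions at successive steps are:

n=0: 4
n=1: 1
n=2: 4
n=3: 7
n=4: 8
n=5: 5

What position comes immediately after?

2

The value reflects between 1 and 9, moving 3 per step.
  step 6: 5 → 2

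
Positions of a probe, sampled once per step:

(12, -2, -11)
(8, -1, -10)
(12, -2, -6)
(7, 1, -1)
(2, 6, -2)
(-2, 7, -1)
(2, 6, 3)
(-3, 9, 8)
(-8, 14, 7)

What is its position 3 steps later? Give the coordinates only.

(-13, 17, 17)

Differencing gives (-4, +1, +1), (+4, -1, +4), (-5, +3, +5), (-5, +5, -1), (-4, +1, +1), (+4, -1, +4), (-5, +3, +5), (-5, +5, -1). This is the pattern (-4, +1, +1), (+4, -1, +4), (-5, +3, +5), (-5, +5, -1) repeated.
step 9: apply (-4, +1, +1) → (-12, 15, 8)
step 10: apply (+4, -1, +4) → (-8, 14, 12)
step 11: apply (-5, +3, +5) → (-13, 17, 17)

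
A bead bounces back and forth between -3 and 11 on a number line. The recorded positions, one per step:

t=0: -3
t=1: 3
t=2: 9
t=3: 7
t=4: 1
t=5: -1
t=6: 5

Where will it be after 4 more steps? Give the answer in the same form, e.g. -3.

The value reflects between -3 and 11, moving 6 per step.
  step 7: 5 → 11
  step 8: 11 → 5
  step 9: 5 → -1
  step 10: -1 → 1

1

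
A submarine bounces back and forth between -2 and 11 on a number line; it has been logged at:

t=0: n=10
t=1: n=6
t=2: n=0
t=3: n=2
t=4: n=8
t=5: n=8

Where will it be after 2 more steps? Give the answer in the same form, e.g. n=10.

The value travels 6 per step and bounces off the walls at -2 and 11.
  step 6: 8 → 2
  step 7: 2 → 0

n=0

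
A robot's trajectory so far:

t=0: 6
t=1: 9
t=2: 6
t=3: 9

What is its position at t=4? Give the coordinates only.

6

Consecutive displacements +3, -3, +3 scale by a factor of -1 each step.
step 4: 9 − 3 → 6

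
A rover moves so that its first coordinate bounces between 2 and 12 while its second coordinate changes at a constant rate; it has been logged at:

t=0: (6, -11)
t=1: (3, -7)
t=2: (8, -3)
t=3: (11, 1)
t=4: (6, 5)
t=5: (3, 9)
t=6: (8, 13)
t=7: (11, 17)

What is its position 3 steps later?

(8, 29)

The first coordinate reflects between 2 and 12, moving 5 per step.
  step 8: 11 → 6
  step 9: 6 → 3
  step 10: 3 → 8
The second coordinate changes by +4 each step: at step 10 it is 29.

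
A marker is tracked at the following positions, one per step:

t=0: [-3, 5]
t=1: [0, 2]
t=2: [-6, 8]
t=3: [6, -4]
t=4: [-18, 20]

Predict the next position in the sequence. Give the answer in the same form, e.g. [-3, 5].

[30, -28]

The jumps are [+3, -3], [-6, +6], [+12, -12], [-24, +24] — a geometric progression with ratio -2.
step 5: [-18, 20] + [+48, -48] → [30, -28]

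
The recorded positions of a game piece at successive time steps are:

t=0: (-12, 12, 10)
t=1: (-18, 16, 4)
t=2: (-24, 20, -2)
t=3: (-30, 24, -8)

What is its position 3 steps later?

(-48, 36, -26)

The position changes by (-6, +4, -6) every step.
step 4: (-30, 24, -8) + (-6, +4, -6) → (-36, 28, -14)
step 5: (-36, 28, -14) + (-6, +4, -6) → (-42, 32, -20)
step 6: (-42, 32, -20) + (-6, +4, -6) → (-48, 36, -26)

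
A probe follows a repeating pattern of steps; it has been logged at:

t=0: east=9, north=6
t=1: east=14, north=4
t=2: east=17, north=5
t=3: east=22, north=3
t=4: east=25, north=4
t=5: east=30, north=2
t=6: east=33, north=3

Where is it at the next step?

The moves between consecutive positions are (+5, -2), (+3, +1), (+5, -2), (+3, +1), (+5, -2), (+3, +1); they repeat the 2-cycle [(+5, -2), (+3, +1)].
step 7: apply (+5, -2) → east=38, north=1

east=38, north=1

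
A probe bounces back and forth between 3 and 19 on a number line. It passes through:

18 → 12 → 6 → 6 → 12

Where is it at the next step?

18

The value travels 6 per step and bounces off the walls at 3 and 19.
  step 5: 12 → 18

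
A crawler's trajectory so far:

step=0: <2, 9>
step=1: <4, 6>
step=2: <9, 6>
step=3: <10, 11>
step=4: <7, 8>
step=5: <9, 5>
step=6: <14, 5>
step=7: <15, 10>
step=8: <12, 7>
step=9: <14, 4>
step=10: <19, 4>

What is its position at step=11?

<20, 9>

The moves between consecutive positions are <+2, -3>, <+5, +0>, <+1, +5>, <-3, -3>, <+2, -3>, <+5, +0>, <+1, +5>, <-3, -3>, <+2, -3>, <+5, +0>; they repeat the 4-cycle [<+2, -3>, <+5, +0>, <+1, +5>, <-3, -3>].
step 11: apply <+1, +5> → <20, 9>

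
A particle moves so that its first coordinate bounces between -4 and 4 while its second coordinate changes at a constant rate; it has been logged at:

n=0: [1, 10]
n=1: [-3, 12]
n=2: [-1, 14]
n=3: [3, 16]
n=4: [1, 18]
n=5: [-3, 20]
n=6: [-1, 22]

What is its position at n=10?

[-1, 30]

The first coordinate travels 4 per step and bounces off the walls at -4 and 4.
  step 7: -1 → 3
  step 8: 3 → 1
  step 9: 1 → -3
  step 10: -3 → -1
The second coordinate changes by +2 each step: at step 10 it is 30.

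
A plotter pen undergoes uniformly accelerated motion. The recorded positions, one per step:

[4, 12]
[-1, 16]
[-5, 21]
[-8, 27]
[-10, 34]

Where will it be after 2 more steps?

First differences are [-5, +4], [-4, +5], [-3, +6], [-2, +7]; their common second difference is [+1, +1] (constant acceleration).
step 5: [-10, 34] + [-1, +8] → [-11, 42]
step 6: [-11, 42] + [+0, +9] → [-11, 51]

[-11, 51]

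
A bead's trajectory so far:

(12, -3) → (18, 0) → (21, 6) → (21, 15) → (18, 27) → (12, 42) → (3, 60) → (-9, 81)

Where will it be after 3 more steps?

(-63, 162)

Taking differences between consecutive positions: (+6, +3), (+3, +6), (+0, +9), (-3, +12), (-6, +15), (-9, +18), (-12, +21). These grow by (-3, +3) each step.
step 8: (-9, 81) + (-15, +24) → (-24, 105)
step 9: (-24, 105) + (-18, +27) → (-42, 132)
step 10: (-42, 132) + (-21, +30) → (-63, 162)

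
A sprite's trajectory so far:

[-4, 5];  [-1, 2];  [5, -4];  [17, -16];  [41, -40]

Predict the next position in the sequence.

[89, -88]

Consecutive displacements [+3, -3], [+6, -6], [+12, -12], [+24, -24] scale by a factor of 2 each step.
step 5: [41, -40] + [+48, -48] → [89, -88]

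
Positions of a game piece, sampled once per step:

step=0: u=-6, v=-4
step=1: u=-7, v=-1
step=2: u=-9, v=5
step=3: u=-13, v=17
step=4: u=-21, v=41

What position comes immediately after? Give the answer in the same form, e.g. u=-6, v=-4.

u=-37, v=89

The jumps are (-1, +3), (-2, +6), (-4, +12), (-8, +24) — a geometric progression with ratio 2.
step 5: u=-21, v=41 + (-16, +48) → u=-37, v=89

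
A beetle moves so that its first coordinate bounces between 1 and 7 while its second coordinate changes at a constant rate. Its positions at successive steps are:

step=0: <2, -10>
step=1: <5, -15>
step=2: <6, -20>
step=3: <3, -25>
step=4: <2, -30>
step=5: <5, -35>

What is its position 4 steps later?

The first coordinate travels 3 per step and bounces off the walls at 1 and 7.
  step 6: 5 → 6
  step 7: 6 → 3
  step 8: 3 → 2
  step 9: 2 → 5
The second coordinate changes by -5 each step: at step 9 it is -55.

<5, -55>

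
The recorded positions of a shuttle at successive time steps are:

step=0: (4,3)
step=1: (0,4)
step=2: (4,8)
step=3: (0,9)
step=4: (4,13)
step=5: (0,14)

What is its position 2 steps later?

The moves between consecutive positions are (-4,+1), (+4,+4), (-4,+1), (+4,+4), (-4,+1); they repeat the 2-cycle [(-4,+1), (+4,+4)].
step 6: apply (+4,+4) → (4,18)
step 7: apply (-4,+1) → (0,19)

(0,19)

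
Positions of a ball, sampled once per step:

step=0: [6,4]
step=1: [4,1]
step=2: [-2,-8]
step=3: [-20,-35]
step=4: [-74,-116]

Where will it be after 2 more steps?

The jumps are [-2,-3], [-6,-9], [-18,-27], [-54,-81] — a geometric progression with ratio 3.
step 5: [-74,-116] + [-162,-243] → [-236,-359]
step 6: [-236,-359] + [-486,-729] → [-722,-1088]

[-722,-1088]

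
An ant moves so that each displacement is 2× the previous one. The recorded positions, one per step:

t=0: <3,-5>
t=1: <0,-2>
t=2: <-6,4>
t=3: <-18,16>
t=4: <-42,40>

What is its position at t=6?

Step-to-step displacements: <-3,+3>, <-6,+6>, <-12,+12>, <-24,+24>; each is 2× the previous.
step 5: <-42,40> + <-48,+48> → <-90,88>
step 6: <-90,88> + <-96,+96> → <-186,184>

<-186,184>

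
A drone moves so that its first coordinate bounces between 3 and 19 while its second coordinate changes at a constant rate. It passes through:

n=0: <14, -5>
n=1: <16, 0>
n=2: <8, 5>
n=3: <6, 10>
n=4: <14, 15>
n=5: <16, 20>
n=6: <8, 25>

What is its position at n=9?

<16, 40>

The first coordinate reflects between 3 and 19, moving 8 per step.
  step 7: 8 → 6
  step 8: 6 → 14
  step 9: 14 → 16
The second coordinate changes by +5 each step: at step 9 it is 40.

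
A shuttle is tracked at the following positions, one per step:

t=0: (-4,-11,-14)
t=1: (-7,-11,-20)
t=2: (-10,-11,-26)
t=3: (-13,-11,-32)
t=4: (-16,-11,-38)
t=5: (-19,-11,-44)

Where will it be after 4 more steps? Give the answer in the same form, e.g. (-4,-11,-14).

Constant displacement of (-3,+0,-6) per step.
step 6: (-19,-11,-44) + (-3,+0,-6) → (-22,-11,-50)
step 7: (-22,-11,-50) + (-3,+0,-6) → (-25,-11,-56)
step 8: (-25,-11,-56) + (-3,+0,-6) → (-28,-11,-62)
step 9: (-28,-11,-62) + (-3,+0,-6) → (-31,-11,-68)

(-31,-11,-68)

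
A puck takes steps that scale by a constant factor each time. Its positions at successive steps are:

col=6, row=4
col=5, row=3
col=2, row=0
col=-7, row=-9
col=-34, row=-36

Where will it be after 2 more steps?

Consecutive displacements (-1, -1), (-3, -3), (-9, -9), (-27, -27) scale by a factor of 3 each step.
step 5: col=-34, row=-36 + (-81, -81) → col=-115, row=-117
step 6: col=-115, row=-117 + (-243, -243) → col=-358, row=-360

col=-358, row=-360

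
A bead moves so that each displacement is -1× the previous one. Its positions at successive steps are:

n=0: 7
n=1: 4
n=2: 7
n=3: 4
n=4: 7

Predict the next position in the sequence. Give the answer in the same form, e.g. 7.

Step-to-step displacements: -3, +3, -3, +3; each is -1× the previous.
step 5: 7 − 3 → 4

4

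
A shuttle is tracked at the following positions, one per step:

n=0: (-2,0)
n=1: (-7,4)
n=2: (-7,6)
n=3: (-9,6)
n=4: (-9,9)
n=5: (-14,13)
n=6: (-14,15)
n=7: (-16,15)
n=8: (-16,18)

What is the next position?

(-21,22)

The moves between consecutive positions are (-5,+4), (+0,+2), (-2,+0), (+0,+3), (-5,+4), (+0,+2), (-2,+0), (+0,+3); they repeat the 4-cycle [(-5,+4), (+0,+2), (-2,+0), (+0,+3)].
step 9: apply (-5,+4) → (-21,22)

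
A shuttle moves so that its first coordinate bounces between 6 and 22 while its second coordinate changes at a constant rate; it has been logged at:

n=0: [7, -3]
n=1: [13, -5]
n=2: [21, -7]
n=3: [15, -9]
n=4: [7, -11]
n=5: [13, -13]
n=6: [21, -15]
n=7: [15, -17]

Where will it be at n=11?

The first coordinate travels 8 per step and bounces off the walls at 6 and 22.
  step 8: 15 → 7
  step 9: 7 → 13
  step 10: 13 → 21
  step 11: 21 → 15
The second coordinate changes by -2 each step: at step 11 it is -25.

[15, -25]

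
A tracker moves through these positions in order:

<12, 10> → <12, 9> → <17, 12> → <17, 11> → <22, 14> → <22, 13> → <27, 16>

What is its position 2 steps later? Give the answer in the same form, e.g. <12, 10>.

<32, 18>

Differencing gives <+0, -1>, <+5, +3>, <+0, -1>, <+5, +3>, <+0, -1>, <+5, +3>. This is the pattern <+0, -1>, <+5, +3> repeated.
step 7: apply <+0, -1> → <27, 15>
step 8: apply <+5, +3> → <32, 18>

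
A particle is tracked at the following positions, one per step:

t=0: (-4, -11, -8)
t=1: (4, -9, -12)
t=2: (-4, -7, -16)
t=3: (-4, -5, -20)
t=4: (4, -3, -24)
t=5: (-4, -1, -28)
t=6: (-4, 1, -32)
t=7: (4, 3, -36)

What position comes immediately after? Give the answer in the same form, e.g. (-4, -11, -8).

(-4, 5, -40)

The first coordinate repeats the cycle [-4, 4, -4] with period 3; step 8 mod 3 = 2, giving -4.
The second coordinate changes by +2 each step, so at step 8 it is -11 + 8·(2) = 5.
The third coordinate changes by -4 each step, so at step 8 it is -8 + 8·(-4) = -40.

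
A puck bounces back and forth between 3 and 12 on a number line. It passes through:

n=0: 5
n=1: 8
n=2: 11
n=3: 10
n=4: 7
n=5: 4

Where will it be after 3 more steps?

The value travels 3 per step and bounces off the walls at 3 and 12.
  step 6: 4 → 5
  step 7: 5 → 8
  step 8: 8 → 11

11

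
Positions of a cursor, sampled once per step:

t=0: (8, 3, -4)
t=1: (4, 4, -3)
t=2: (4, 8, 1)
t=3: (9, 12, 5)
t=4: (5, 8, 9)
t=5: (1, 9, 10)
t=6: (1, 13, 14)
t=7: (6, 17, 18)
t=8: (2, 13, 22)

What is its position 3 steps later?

(3, 22, 31)

The moves between consecutive positions are (-4, +1, +1), (+0, +4, +4), (+5, +4, +4), (-4, -4, +4), (-4, +1, +1), (+0, +4, +4), (+5, +4, +4), (-4, -4, +4); they repeat the 4-cycle [(-4, +1, +1), (+0, +4, +4), (+5, +4, +4), (-4, -4, +4)].
step 9: apply (-4, +1, +1) → (-2, 14, 23)
step 10: apply (+0, +4, +4) → (-2, 18, 27)
step 11: apply (+5, +4, +4) → (3, 22, 31)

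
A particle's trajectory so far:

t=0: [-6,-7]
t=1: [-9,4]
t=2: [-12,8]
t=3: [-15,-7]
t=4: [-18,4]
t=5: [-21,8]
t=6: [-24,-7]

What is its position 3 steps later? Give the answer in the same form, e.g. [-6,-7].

The first coordinate changes by -3 each step, so at step 9 it is -6 + 9·(-3) = -33.
The second coordinate repeats the cycle [-7, 4, 8] with period 3; step 9 mod 3 = 0, giving -7.

[-33,-7]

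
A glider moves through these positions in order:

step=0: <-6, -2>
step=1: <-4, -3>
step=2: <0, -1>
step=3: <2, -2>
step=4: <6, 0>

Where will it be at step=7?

The moves between consecutive positions are <+2, -1>, <+4, +2>, <+2, -1>, <+4, +2>; they repeat the 2-cycle [<+2, -1>, <+4, +2>].
step 5: apply <+2, -1> → <8, -1>
step 6: apply <+4, +2> → <12, 1>
step 7: apply <+2, -1> → <14, 0>

<14, 0>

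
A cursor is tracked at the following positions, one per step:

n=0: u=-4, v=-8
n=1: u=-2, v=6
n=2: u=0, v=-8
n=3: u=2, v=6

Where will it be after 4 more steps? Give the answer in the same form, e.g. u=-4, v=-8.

u=10, v=6

U: linear, +2 per step → 10 at step 7.
V: cycles through -8, 6 every 2 steps. Step 7 lands at position 1 of the cycle → 6.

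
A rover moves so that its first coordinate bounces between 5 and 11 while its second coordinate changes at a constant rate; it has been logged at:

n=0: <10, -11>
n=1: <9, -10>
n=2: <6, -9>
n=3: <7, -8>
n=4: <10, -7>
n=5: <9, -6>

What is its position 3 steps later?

The first coordinate travels 3 per step and bounces off the walls at 5 and 11.
  step 6: 9 → 6
  step 7: 6 → 7
  step 8: 7 → 10
The second coordinate changes by +1 each step: at step 8 it is -3.

<10, -3>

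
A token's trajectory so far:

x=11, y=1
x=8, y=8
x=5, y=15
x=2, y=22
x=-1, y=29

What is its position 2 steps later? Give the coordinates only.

The position changes by (-3,+7) every step.
step 5: x=-1, y=29 + (-3,+7) → x=-4, y=36
step 6: x=-4, y=36 + (-3,+7) → x=-7, y=43

x=-7, y=43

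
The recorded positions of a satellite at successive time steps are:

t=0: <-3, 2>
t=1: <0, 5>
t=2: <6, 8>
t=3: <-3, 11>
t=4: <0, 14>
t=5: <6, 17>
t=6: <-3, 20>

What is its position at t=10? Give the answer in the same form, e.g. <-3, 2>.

<0, 32>

First: cycles through -3, 0, 6 every 3 steps. Step 10 lands at position 1 of the cycle → 0.
Second: linear, +3 per step → 32 at step 10.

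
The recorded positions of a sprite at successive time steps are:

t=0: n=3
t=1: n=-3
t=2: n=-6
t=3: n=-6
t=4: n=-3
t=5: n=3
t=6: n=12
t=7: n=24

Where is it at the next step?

n=39

Taking differences between consecutive positions: -6, -3, +0, +3, +6, +9, +12. These grow by +3 each step.
step 8: 24 + 15 → n=39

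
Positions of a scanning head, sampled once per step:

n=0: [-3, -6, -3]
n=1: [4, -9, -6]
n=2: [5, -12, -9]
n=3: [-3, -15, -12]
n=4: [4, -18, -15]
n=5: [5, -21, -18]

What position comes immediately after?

[-3, -24, -21]

The first coordinate repeats the cycle [-3, 4, 5] with period 3; step 6 mod 3 = 0, giving -3.
The second coordinate changes by -3 each step, so at step 6 it is -6 + 6·(-3) = -24.
The third coordinate changes by -3 each step, so at step 6 it is -3 + 6·(-3) = -21.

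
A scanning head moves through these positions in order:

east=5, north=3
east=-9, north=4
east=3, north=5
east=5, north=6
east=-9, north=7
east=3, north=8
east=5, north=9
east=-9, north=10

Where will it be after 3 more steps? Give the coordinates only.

The east coordinate repeats the cycle [5, -9, 3] with period 3; step 10 mod 3 = 1, giving -9.
The north coordinate changes by +1 each step, so at step 10 it is 3 + 10·(1) = 13.

east=-9, north=13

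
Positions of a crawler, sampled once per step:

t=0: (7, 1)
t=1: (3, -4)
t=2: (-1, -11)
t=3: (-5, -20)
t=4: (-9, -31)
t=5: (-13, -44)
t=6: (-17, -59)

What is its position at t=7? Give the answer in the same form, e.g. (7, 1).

Successive displacements: (-4, -5), (-4, -7), (-4, -9), (-4, -11), (-4, -13), (-4, -15) — each changes by (+0, -2).
step 7: (-17, -59) + (-4, -17) → (-21, -76)

(-21, -76)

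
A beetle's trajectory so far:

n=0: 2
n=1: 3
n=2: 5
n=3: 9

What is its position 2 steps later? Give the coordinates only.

Consecutive displacements +1, +2, +4 scale by a factor of 2 each step.
step 4: 9 + 8 → 17
step 5: 17 + 16 → 33

33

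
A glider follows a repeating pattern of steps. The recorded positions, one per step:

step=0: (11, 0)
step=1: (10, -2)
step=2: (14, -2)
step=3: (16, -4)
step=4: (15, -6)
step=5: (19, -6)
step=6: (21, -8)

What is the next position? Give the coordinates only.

Step-to-step displacements: (-1, -2), (+4, +0), (+2, -2), (-1, -2), (+4, +0), (+2, -2) — a repeating cycle of length 3.
step 7: apply (-1, -2) → (20, -10)

(20, -10)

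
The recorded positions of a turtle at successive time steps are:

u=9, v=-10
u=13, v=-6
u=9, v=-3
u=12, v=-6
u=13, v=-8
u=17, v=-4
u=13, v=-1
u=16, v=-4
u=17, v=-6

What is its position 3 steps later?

The moves between consecutive positions are (+4,+4), (-4,+3), (+3,-3), (+1,-2), (+4,+4), (-4,+3), (+3,-3), (+1,-2); they repeat the 4-cycle [(+4,+4), (-4,+3), (+3,-3), (+1,-2)].
step 9: apply (+4,+4) → u=21, v=-2
step 10: apply (-4,+3) → u=17, v=1
step 11: apply (+3,-3) → u=20, v=-2

u=20, v=-2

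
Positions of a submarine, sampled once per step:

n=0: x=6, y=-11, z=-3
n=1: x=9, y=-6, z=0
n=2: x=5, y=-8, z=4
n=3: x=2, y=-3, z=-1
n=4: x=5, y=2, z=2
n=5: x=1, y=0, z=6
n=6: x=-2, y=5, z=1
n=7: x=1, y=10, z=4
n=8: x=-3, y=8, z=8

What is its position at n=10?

x=-3, y=18, z=6

The moves between consecutive positions are (+3,+5,+3), (-4,-2,+4), (-3,+5,-5), (+3,+5,+3), (-4,-2,+4), (-3,+5,-5), (+3,+5,+3), (-4,-2,+4); they repeat the 3-cycle [(+3,+5,+3), (-4,-2,+4), (-3,+5,-5)].
step 9: apply (-3,+5,-5) → x=-6, y=13, z=3
step 10: apply (+3,+5,+3) → x=-3, y=18, z=6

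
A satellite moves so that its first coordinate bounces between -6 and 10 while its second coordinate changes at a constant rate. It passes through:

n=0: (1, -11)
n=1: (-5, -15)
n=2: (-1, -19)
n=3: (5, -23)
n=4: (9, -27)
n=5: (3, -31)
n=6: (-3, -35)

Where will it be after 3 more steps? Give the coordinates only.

(9, -47)

The first coordinate reflects between -6 and 10, moving 6 per step.
  step 7: -3 → -3
  step 8: -3 → 3
  step 9: 3 → 9
The second coordinate changes by -4 each step: at step 9 it is -47.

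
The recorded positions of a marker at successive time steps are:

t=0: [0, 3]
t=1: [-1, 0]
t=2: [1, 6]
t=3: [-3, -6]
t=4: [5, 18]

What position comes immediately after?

The jumps are [-1, -3], [+2, +6], [-4, -12], [+8, +24] — a geometric progression with ratio -2.
step 5: [5, 18] + [-16, -48] → [-11, -30]

[-11, -30]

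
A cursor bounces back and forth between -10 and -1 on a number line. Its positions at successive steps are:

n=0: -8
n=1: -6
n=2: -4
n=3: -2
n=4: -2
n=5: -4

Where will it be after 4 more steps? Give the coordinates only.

-8

The value travels 2 per step and bounces off the walls at -10 and -1.
  step 6: -4 → -6
  step 7: -6 → -8
  step 8: -8 → -10
  step 9: -10 → -8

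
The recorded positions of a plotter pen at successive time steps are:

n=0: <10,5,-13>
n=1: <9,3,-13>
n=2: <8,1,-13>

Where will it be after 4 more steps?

<4,-7,-13>

The position changes by <-1,-2,+0> every step.
step 3: <8,1,-13> + <-1,-2,+0> → <7,-1,-13>
step 4: <7,-1,-13> + <-1,-2,+0> → <6,-3,-13>
step 5: <6,-3,-13> + <-1,-2,+0> → <5,-5,-13>
step 6: <5,-5,-13> + <-1,-2,+0> → <4,-7,-13>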